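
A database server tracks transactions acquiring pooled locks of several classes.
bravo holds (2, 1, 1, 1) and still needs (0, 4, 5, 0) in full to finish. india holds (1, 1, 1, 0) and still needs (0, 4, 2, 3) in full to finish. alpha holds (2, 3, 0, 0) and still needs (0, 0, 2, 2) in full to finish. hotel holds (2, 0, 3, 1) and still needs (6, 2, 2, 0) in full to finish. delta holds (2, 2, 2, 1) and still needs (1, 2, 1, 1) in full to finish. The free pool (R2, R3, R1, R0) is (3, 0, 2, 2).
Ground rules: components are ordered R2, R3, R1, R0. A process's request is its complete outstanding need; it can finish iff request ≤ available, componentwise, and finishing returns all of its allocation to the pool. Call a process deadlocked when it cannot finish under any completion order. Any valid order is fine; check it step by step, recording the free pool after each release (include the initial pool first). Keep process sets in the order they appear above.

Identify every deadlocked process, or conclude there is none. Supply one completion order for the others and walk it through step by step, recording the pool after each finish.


Nothing here is deadlocked.
Key observation: starting with alpha, each completion frees enough for the next — no one is permanently blocked.
The rest can finish in the order alpha, delta, hotel, bravo, india. Check, step by step:
  pool = (3, 0, 2, 2)
  run alpha (needs (0, 0, 2, 2), free (3, 0, 2, 2)); after release of (2, 3, 0, 0) the pool is (5, 3, 2, 2)
  run delta (needs (1, 2, 1, 1), free (5, 3, 2, 2)); after release of (2, 2, 2, 1) the pool is (7, 5, 4, 3)
  run hotel (needs (6, 2, 2, 0), free (7, 5, 4, 3)); after release of (2, 0, 3, 1) the pool is (9, 5, 7, 4)
  run bravo (needs (0, 4, 5, 0), free (9, 5, 7, 4)); after release of (2, 1, 1, 1) the pool is (11, 6, 8, 5)
  run india (needs (0, 4, 2, 3), free (11, 6, 8, 5)); after release of (1, 1, 1, 0) the pool is (12, 7, 9, 5)


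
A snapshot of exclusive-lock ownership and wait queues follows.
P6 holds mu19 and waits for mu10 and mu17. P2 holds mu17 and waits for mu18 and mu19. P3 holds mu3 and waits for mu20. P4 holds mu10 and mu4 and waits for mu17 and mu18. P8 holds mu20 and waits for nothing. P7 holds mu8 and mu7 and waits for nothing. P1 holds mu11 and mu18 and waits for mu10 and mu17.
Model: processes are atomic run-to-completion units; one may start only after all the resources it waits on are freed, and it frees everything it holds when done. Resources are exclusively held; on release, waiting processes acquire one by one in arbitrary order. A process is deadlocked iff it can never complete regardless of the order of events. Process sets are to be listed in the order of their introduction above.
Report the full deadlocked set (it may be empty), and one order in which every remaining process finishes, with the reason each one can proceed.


Deadlocked set: P6, P2, P4 and P1.
Key observation: P6 -> P2 -> P6 is a circular wait — nothing in it can go first; P4 and P1 are caught in further circular waits.
A valid finishing order for the others: P7, P8, P3.
Step-by-step check:
  run P7 (it waits on nothing); releases mu8 and mu7
  run P8 (it waits on nothing); releases mu20
  P3 waits on mu20 — all released -> runs and releases mu3


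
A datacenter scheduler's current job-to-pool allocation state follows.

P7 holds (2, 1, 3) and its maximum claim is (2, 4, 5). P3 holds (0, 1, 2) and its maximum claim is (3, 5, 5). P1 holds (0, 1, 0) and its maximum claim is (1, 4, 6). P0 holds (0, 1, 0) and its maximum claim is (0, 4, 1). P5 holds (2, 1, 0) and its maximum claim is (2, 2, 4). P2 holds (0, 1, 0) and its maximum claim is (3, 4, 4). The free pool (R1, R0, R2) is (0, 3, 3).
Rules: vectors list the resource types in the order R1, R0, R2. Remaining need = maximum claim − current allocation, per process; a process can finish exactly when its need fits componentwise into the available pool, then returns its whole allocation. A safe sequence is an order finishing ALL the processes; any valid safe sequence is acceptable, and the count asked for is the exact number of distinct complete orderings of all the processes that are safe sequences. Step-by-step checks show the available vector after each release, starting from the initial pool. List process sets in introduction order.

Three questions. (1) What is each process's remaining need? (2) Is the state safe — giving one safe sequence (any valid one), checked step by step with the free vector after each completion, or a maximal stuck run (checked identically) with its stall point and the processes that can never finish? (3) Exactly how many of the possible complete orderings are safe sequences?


(1) Outstanding need per process (order R1, R0, R2):
  P7: (0, 3, 2)
  P3: (3, 4, 3)
  P1: (1, 3, 6)
  P0: (0, 3, 1)
  P5: (0, 1, 4)
  P2: (3, 3, 4)
(2) SAFE. One safe sequence: P7, P1, P0, P5, P2, P3.
Key observation: the order's first zero-slack moment is P7 ((0, 3, 2) needed, (0, 3, 3) free — a requested resource with nothing to spare).
Check, step by step:
  pool = (0, 3, 3)
  P7 needs (0, 3, 2) <= (0, 3, 3) -> finishes; pool += (2, 1, 3) = (2, 4, 6)
  P1 needs (1, 3, 6) <= (2, 4, 6) -> finishes; pool += (0, 1, 0) = (2, 5, 6)
  P0 needs (0, 3, 1) <= (2, 5, 6) -> finishes; pool += (0, 1, 0) = (2, 6, 6)
  P5 needs (0, 1, 4) <= (2, 6, 6) -> finishes; pool += (2, 1, 0) = (4, 7, 6)
  P2 needs (3, 3, 4) <= (4, 7, 6) -> finishes; pool += (0, 1, 0) = (4, 8, 6)
  P3 needs (3, 4, 3) <= (4, 8, 6) -> finishes; pool += (0, 1, 2) = (4, 9, 8)
(3) Precisely 48 of the possible complete orderings are safe sequences.


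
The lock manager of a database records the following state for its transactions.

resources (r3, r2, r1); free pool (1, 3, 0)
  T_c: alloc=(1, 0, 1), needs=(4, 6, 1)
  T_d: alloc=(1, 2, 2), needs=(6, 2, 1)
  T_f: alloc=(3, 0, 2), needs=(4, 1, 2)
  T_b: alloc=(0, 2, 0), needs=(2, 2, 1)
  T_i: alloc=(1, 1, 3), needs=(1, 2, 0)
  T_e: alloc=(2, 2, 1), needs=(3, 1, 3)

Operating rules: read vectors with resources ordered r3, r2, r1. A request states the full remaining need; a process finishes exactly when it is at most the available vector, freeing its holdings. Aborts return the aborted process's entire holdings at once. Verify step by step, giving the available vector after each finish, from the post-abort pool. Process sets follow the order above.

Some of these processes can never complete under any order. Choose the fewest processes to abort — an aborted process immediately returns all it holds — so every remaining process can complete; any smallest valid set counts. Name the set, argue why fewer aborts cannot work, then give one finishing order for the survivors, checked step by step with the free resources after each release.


Minimum abort set: T_d.
Key observation: before aborting T_d, T_e was permanently blocked — no order could ever run it; afterwards it completes at step 2.
Why nothing smaller works: aborting no one leaves the state deadlocked as given.
The survivors complete as T_i, T_e, T_c, T_f, T_b. Step-by-step check (starting from the post-abort pool):
  pool = (2, 5, 2)
  T_i needs (1, 2, 0) <= (2, 5, 2) -> finishes; pool += (1, 1, 3) = (3, 6, 5)
  T_e needs (3, 1, 3) <= (3, 6, 5) -> finishes; pool += (2, 2, 1) = (5, 8, 6)
  T_c needs (4, 6, 1) <= (5, 8, 6) -> finishes; pool += (1, 0, 1) = (6, 8, 7)
  T_f needs (4, 1, 2) <= (6, 8, 7) -> finishes; pool += (3, 0, 2) = (9, 8, 9)
  T_b needs (2, 2, 1) <= (9, 8, 9) -> finishes; pool += (0, 2, 0) = (9, 10, 9)


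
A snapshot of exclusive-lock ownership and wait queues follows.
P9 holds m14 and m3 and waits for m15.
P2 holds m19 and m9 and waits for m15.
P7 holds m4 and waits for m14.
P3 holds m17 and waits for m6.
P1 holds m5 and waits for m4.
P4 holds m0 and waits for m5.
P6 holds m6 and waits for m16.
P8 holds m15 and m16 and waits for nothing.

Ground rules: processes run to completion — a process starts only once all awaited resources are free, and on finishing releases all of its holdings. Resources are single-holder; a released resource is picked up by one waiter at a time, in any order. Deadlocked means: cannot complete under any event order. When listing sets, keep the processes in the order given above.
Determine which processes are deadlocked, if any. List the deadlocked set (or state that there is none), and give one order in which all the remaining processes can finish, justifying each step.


Nothing here is deadlocked.
Key observation: the wait relation is loop-free; peeling off processes with no waits unwinds the whole state.
A valid finishing order for the others: P8, P9, P2, P7, P6, P1, P4, P3.
Verifying each step:
  run P8 (it waits on nothing); releases m15 and m16
  P9: everything it awaited (m15) is free; runs, freeing m14 and m3
  P2: everything it awaited (m15) is free; runs, freeing m19 and m9
  P7: everything it awaited (m14) is free; runs, freeing m4
  P6: everything it awaited (m16) is free; runs, freeing m6
  P1: everything it awaited (m4) is free; runs, freeing m5
  P4: everything it awaited (m5) is free; runs, freeing m0
  P3: everything it awaited (m6) is free; runs, freeing m17


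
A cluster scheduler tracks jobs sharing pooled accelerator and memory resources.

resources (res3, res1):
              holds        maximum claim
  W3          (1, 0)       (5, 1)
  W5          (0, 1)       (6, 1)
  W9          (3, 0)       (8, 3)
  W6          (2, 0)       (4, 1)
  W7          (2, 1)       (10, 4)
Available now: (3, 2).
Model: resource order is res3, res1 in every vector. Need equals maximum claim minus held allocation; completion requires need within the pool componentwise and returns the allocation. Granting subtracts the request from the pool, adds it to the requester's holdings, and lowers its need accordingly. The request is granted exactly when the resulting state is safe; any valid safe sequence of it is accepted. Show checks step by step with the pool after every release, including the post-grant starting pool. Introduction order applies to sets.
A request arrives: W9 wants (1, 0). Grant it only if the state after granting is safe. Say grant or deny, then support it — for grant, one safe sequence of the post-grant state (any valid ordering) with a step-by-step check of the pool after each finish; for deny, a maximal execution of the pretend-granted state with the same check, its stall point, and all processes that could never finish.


DENY. Granting would leave the state unsafe.
Key observation: after W6, W3 the pool peaks at (5, 2), and each blocked process is short somewhere: W5 on res3; W9 on res1; W7 on res3, res1.
After a pretend grant, a maximal execution: W6, W3 — then nothing else fits. Verifying each step:
  pool = (2, 2)
  run W6 (needs (2, 1), free (2, 2)); after release of (2, 0) the pool is (4, 2)
  run W3 (needs (4, 1), free (4, 2)); after release of (1, 0) the pool is (5, 2)
  W5 still needs (6, 0) but only (5, 2) is free — short on res3
  W9 still needs (4, 3) but only (5, 2) is free — short on res1
  W7 still needs (8, 3) but only (5, 2) is free — short on res3 and res1
Post-grant, the permanently blocked set is W5, W9 and W7.


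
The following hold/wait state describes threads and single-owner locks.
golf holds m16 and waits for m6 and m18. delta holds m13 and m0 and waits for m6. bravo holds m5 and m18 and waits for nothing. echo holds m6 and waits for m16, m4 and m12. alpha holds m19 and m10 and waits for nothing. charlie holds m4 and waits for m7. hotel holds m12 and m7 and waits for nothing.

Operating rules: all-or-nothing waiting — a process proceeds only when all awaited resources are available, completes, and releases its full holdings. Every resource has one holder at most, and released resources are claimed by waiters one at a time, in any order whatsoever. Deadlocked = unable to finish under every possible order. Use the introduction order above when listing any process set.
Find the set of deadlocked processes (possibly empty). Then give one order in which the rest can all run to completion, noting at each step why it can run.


Deadlocked set: golf, delta and echo.
Key observation: the knot is the closed ring of waits golf -> echo -> golf; delta waits into the deadlock from upstream.
The rest can finish in the order hotel, alpha, bravo, charlie.
Step-by-step check:
  hotel waits on nothing -> runs at once and releases m12 and m7
  alpha waits on nothing -> runs at once and releases m19 and m10
  bravo waits on nothing -> runs at once and releases m5 and m18
  charlie: everything it awaited (m7) is free; runs, freeing m4


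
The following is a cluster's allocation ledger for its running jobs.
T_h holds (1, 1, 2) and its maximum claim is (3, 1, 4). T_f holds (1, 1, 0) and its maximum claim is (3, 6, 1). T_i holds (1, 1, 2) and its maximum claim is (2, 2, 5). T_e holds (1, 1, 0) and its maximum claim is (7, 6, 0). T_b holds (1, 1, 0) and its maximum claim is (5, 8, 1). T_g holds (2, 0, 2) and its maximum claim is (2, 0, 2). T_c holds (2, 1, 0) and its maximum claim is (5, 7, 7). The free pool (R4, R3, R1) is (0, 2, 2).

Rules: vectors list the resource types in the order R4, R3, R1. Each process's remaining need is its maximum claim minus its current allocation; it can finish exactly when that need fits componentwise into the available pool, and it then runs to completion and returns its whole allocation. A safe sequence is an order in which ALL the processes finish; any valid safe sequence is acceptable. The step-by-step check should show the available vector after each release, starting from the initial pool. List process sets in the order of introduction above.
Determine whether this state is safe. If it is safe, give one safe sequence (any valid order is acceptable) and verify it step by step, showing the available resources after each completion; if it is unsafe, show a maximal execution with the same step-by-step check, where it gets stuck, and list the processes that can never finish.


UNSAFE.
Key observation: T_g, T_i, T_h can finish, but then (4, 4, 8) is all there is, and the blocked group's R3 demands exceed it.
Going as far as possible: T_g, T_i, T_h; after that, nothing fits. Step-by-step check:
  pool = (0, 2, 2)
  T_g needs (0, 0, 0) <= (0, 2, 2) -> finishes; pool += (2, 0, 2) = (2, 2, 4)
  T_i needs (1, 1, 3) <= (2, 2, 4) -> finishes; pool += (1, 1, 2) = (3, 3, 6)
  T_h needs (2, 0, 2) <= (3, 3, 6) -> finishes; pool += (1, 1, 2) = (4, 4, 8)
  T_f cannot run: need (2, 5, 1) vs free (4, 4, 8) (insufficient R3)
  T_e cannot run: need (6, 5, 0) vs free (4, 4, 8) (insufficient R4 and R3)
  T_b cannot run: need (4, 7, 1) vs free (4, 4, 8) (insufficient R3)
  T_c cannot run: need (3, 6, 7) vs free (4, 4, 8) (insufficient R3)
Processes that can never finish: T_f, T_e, T_b and T_c.


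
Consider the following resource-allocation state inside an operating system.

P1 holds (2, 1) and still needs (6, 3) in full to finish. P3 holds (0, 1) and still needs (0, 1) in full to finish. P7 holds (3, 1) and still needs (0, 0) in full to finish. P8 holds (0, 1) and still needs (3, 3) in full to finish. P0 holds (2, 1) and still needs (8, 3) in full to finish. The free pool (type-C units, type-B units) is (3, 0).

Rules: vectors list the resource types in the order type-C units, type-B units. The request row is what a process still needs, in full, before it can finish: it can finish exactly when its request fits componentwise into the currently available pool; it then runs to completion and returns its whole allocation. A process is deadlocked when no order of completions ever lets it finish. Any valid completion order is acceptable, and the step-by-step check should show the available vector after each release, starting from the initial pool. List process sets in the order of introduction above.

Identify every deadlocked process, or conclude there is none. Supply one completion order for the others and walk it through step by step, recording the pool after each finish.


Deadlocked set: P1, P8 and P0.
Key observation: the wall is type-B units: completing P7, P3 brings the pool only to (6, 2), and all the rest need more.
One completion order for the rest: P7, P3. Step-by-step check:
  pool = (3, 0)
  P7 needs (0, 0) <= (3, 0) -> finishes; pool += (3, 1) = (6, 1)
  P3 needs (0, 1) <= (6, 1) -> finishes; pool += (0, 1) = (6, 2)
The blocked processes can never fit:
  P1 still needs (6, 3) but only (6, 2) is free — short on type-B units
  P8 still needs (3, 3) but only (6, 2) is free — short on type-B units
  P0 still needs (8, 3) but only (6, 2) is free — short on type-C units and type-B units


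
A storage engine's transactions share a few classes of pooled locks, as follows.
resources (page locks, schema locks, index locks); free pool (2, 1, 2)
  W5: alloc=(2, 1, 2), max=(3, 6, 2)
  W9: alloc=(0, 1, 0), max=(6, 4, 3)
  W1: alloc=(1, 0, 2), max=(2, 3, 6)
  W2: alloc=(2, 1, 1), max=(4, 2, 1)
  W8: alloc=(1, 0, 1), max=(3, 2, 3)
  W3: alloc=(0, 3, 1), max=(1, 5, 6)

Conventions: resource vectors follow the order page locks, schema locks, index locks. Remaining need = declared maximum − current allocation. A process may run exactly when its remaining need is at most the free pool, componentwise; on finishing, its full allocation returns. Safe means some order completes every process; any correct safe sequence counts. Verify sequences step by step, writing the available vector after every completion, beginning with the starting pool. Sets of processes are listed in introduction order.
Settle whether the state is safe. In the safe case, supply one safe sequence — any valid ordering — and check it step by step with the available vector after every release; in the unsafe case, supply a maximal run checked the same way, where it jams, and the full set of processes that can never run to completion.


UNSAFE.
Key observation: after W2, W8 the pool peaks at (5, 2, 4), and each blocked process is short somewhere: W5 on schema locks; W9 on page locks, schema locks; W1 on schema locks; W3 on index locks.
The run W2, W8 cannot be extended any further. Step-by-step check:
  pool = (2, 1, 2)
  run W2 (needs (2, 1, 0), free (2, 1, 2)); after release of (2, 1, 1) the pool is (4, 2, 3)
  run W8 (needs (2, 2, 2), free (4, 2, 3)); after release of (1, 0, 1) the pool is (5, 2, 4)
  blocked: W5 wants (1, 5, 0), pool (5, 2, 4) — not enough schema locks
  blocked: W9 wants (6, 3, 3), pool (5, 2, 4) — not enough page locks and schema locks
  blocked: W1 wants (1, 3, 4), pool (5, 2, 4) — not enough schema locks
  blocked: W3 wants (1, 2, 5), pool (5, 2, 4) — not enough index locks
Permanently blocked: W5, W9, W1 and W3.


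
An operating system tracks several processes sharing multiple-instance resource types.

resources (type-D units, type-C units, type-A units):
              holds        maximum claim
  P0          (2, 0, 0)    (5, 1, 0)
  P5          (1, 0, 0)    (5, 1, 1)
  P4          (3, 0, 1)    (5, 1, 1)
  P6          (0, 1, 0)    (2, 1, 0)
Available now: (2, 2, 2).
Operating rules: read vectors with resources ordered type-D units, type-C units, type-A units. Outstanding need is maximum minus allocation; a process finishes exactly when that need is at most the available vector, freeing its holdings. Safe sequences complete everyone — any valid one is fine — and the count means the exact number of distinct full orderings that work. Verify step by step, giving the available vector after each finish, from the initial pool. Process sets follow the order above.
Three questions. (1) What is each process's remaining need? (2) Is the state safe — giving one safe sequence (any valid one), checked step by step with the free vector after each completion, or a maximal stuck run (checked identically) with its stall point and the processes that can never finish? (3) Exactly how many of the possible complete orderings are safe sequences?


(1) Need matrix, components ordered type-D units, type-C units, type-A units:
  P0: (3, 1, 0)
  P5: (4, 1, 1)
  P4: (2, 1, 0)
  P6: (2, 0, 0)
(2) SAFE, for example via the order P6, P4, P5, P0.
Key observation: reading the order forward, P6 is the first process whose need (2, 0, 0) meets the free pool (2, 2, 2) exactly on a resource it requests.
Step-by-step check:
  pool = (2, 2, 2)
  P6 needs (2, 0, 0) <= (2, 2, 2) -> finishes; pool += (0, 1, 0) = (2, 3, 2)
  P4 needs (2, 1, 0) <= (2, 3, 2) -> finishes; pool += (3, 0, 1) = (5, 3, 3)
  P5 needs (4, 1, 1) <= (5, 3, 3) -> finishes; pool += (1, 0, 0) = (6, 3, 3)
  P0 needs (3, 1, 0) <= (6, 3, 3) -> finishes; pool += (2, 0, 0) = (8, 3, 3)
(3) The exact count: 8 of the possible complete orderings are safe sequences.


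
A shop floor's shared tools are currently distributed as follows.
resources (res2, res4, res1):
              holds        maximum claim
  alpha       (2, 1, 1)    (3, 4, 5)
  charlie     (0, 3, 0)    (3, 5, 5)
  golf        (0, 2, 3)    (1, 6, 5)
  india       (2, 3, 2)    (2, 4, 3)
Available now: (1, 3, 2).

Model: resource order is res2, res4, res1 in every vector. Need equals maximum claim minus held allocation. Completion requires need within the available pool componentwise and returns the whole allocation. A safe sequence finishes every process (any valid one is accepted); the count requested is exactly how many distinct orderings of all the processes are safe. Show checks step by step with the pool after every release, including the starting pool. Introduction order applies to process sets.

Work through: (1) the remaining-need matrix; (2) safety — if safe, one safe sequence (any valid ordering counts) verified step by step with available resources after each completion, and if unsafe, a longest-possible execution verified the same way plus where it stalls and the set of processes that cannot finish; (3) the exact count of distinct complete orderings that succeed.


(1) Need matrix, components ordered res2, res4, res1:
  alpha: (1, 3, 4)
  charlie: (3, 2, 5)
  golf: (1, 4, 2)
  india: (0, 1, 1)
(2) SAFE — a valid safe sequence is india, golf, charlie, alpha.
Key observation: at charlie the run first touches a limit — (3, 2, 5) against (3, 8, 7), exact on a resource it actually requests.
Check, step by step:
  pool = (1, 3, 2)
  india: need (0, 1, 1) fits (1, 3, 2); releases (2, 3, 2), pool now (3, 6, 4)
  golf: need (1, 4, 2) fits (3, 6, 4); releases (0, 2, 3), pool now (3, 8, 7)
  charlie: need (3, 2, 5) fits (3, 8, 7); releases (0, 3, 0), pool now (3, 11, 7)
  alpha: need (1, 3, 4) fits (3, 11, 7); releases (2, 1, 1), pool now (5, 12, 8)
(3) The exact count: 4 of the possible complete orderings are safe sequences.


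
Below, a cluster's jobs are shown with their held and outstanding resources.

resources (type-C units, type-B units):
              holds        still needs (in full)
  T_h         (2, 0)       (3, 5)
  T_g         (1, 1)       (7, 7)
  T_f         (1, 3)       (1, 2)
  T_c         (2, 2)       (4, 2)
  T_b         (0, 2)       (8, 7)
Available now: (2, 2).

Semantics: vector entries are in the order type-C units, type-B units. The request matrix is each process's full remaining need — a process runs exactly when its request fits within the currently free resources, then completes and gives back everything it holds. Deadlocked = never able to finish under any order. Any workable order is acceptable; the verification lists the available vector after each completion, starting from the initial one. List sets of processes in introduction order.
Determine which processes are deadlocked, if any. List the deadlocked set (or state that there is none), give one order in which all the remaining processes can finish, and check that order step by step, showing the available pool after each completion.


Nothing here is deadlocked.
Key observation: T_f can run right away; the returned allocation unlocks the remaining processes in turn.
One completion order for the rest: T_f, T_h, T_c, T_g, T_b. Verifying each step:
  pool = (2, 2)
  run T_f (needs (1, 2), free (2, 2)); after release of (1, 3) the pool is (3, 5)
  run T_h (needs (3, 5), free (3, 5)); after release of (2, 0) the pool is (5, 5)
  run T_c (needs (4, 2), free (5, 5)); after release of (2, 2) the pool is (7, 7)
  run T_g (needs (7, 7), free (7, 7)); after release of (1, 1) the pool is (8, 8)
  run T_b (needs (8, 7), free (8, 8)); after release of (0, 2) the pool is (8, 10)


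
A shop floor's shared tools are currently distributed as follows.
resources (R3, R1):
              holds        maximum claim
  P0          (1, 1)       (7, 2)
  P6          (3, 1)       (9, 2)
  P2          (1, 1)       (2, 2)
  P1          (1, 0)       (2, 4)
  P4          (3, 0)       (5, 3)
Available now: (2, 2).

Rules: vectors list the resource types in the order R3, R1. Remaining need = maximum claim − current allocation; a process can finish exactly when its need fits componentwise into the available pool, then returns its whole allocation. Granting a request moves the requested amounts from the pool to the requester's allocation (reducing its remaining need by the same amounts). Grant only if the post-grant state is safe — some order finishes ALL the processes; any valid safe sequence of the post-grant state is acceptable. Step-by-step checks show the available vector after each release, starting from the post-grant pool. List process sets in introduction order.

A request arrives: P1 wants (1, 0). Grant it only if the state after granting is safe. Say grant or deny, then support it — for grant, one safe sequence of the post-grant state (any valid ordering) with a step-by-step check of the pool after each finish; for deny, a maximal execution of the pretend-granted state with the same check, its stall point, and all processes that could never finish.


DENY. Granting would leave the state unsafe.
Key observation: after P2, P4 the pool peaks at (5, 3), and each blocked process is short somewhere: P0 on R3; P6 on R3; P1 on R1.
On the post-grant state, P2, P4 is a maximal run — nothing extends it. Step-by-step check:
  pool = (1, 2)
  P2: need (1, 1) fits (1, 2); releases (1, 1), pool now (2, 3)
  P4: need (2, 3) fits (2, 3); releases (3, 0), pool now (5, 3)
  P0 cannot run: need (6, 1) vs free (5, 3) (insufficient R3)
  P6 cannot run: need (6, 1) vs free (5, 3) (insufficient R3)
  P1 cannot run: need (0, 4) vs free (5, 3) (insufficient R1)
Processes that could never finish after the grant: P0, P6 and P1.


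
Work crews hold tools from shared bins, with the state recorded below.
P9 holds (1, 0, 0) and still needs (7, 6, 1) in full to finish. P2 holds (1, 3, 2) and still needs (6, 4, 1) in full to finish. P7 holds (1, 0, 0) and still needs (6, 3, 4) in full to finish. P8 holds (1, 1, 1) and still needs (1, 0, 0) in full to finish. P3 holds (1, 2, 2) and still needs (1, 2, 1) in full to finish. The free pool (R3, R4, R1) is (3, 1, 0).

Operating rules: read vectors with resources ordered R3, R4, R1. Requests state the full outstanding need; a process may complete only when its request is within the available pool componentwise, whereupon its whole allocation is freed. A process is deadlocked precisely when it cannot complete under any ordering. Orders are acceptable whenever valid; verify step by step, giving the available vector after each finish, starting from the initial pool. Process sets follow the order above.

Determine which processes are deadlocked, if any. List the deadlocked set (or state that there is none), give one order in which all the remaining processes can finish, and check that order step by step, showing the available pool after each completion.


Deadlocked: P9, P2 and P7.
Key observation: even finishing P8, P3 leaves just (5, 4, 3) free — too little R3 for any of the remaining processes.
One completion order for the rest: P8, P3. Verifying each step:
  pool = (3, 1, 0)
  P8: need (1, 0, 0) fits (3, 1, 0); releases (1, 1, 1), pool now (4, 2, 1)
  P3: need (1, 2, 1) fits (4, 2, 1); releases (1, 2, 2), pool now (5, 4, 3)
The stuck group stays short no matter what:
  P9 still needs (7, 6, 1) but only (5, 4, 3) is free — short on R3 and R4
  P2 still needs (6, 4, 1) but only (5, 4, 3) is free — short on R3
  P7 still needs (6, 3, 4) but only (5, 4, 3) is free — short on R3 and R1


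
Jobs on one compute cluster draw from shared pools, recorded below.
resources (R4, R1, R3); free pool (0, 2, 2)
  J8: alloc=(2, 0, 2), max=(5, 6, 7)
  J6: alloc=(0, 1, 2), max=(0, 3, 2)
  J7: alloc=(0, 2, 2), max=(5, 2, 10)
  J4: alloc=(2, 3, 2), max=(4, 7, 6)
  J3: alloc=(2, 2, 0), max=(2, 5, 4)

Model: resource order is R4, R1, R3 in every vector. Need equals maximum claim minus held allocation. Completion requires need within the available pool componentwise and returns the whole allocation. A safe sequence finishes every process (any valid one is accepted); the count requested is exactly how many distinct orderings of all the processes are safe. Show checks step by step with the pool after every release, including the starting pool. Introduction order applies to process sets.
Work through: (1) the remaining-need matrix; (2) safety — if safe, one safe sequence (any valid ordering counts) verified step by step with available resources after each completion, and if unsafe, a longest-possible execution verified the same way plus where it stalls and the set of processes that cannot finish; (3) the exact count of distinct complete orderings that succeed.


(1) Outstanding need per process (order R4, R1, R3):
  J8: (3, 6, 5)
  J6: (0, 2, 0)
  J7: (5, 0, 8)
  J4: (2, 4, 4)
  J3: (0, 3, 4)
(2) The state is SAFE; one workable sequence: J6, J3, J4, J8, J7.
Key observation: at J6 the run first touches a limit — (0, 2, 0) against (0, 2, 2), exact on a resource it actually requests.
Step-by-step check:
  pool = (0, 2, 2)
  J6: need (0, 2, 0) fits (0, 2, 2); releases (0, 1, 2), pool now (0, 3, 4)
  J3: need (0, 3, 4) fits (0, 3, 4); releases (2, 2, 0), pool now (2, 5, 4)
  J4: need (2, 4, 4) fits (2, 5, 4); releases (2, 3, 2), pool now (4, 8, 6)
  J8: need (3, 6, 5) fits (4, 8, 6); releases (2, 0, 2), pool now (6, 8, 8)
  J7: need (5, 0, 8) fits (6, 8, 8); releases (0, 2, 2), pool now (6, 10, 10)
(3) The exact count: 1 of the possible complete orderings is a safe sequence.


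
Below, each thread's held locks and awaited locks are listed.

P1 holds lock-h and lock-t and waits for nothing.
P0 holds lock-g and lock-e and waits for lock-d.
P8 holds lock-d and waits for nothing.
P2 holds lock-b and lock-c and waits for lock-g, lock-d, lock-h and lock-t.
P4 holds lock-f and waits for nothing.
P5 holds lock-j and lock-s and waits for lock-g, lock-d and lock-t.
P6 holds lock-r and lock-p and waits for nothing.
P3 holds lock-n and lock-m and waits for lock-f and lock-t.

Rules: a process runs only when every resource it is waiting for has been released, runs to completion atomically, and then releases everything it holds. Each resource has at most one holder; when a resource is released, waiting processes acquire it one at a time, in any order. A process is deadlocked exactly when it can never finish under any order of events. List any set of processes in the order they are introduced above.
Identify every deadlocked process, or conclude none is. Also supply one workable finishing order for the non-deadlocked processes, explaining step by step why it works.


Nothing here is deadlocked.
Key observation: no waiting chain loops back on itself — every chain ends at a process that waits on nothing, so everyone eventually runs.
One completion order for the rest: P4, P1, P8, P0, P5, P3, P2, P6.
Step-by-step check:
  run P4 (it waits on nothing); releases lock-f
  run P1 (it waits on nothing); releases lock-h and lock-t
  run P8 (it waits on nothing); releases lock-d
  run P0 (all its waits — lock-d — are resolved); releases lock-g and lock-e
  run P5 (all its waits — lock-g, lock-d and lock-t — are resolved); releases lock-j and lock-s
  run P3 (all its waits — lock-f and lock-t — are resolved); releases lock-n and lock-m
  run P2 (all its waits — lock-g, lock-d, lock-h and lock-t — are resolved); releases lock-b and lock-c
  run P6 (it waits on nothing); releases lock-r and lock-p


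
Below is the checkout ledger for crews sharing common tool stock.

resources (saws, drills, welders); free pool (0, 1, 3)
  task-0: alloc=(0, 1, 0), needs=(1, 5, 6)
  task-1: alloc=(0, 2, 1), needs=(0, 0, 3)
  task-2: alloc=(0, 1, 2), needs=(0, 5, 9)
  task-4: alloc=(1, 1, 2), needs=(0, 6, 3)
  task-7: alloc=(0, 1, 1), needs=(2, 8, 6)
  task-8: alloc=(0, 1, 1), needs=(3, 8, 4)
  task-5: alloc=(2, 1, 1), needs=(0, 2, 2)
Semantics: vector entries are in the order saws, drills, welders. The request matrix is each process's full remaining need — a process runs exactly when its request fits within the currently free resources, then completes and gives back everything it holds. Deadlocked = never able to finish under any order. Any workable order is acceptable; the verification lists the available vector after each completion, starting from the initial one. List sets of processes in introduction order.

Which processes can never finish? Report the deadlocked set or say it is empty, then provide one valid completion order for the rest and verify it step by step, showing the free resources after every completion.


Deadlocked set: task-0, task-2, task-4, task-7 and task-8.
Key observation: task-1, task-5 can finish, but then (2, 4, 5) is all there is, and the blocked group's drills demands exceed it.
A valid finishing order for the others: task-1, task-5. Step-by-step check:
  pool = (0, 1, 3)
  task-1 needs (0, 0, 3) <= (0, 1, 3) -> finishes; pool += (0, 2, 1) = (0, 3, 4)
  task-5 needs (0, 2, 2) <= (0, 3, 4) -> finishes; pool += (2, 1, 1) = (2, 4, 5)
None of the blocked processes ever fits:
  task-0 still needs (1, 5, 6) but only (2, 4, 5) is free — short on drills and welders
  task-2 still needs (0, 5, 9) but only (2, 4, 5) is free — short on drills and welders
  task-4 still needs (0, 6, 3) but only (2, 4, 5) is free — short on drills
  task-7 still needs (2, 8, 6) but only (2, 4, 5) is free — short on drills and welders
  task-8 still needs (3, 8, 4) but only (2, 4, 5) is free — short on saws and drills


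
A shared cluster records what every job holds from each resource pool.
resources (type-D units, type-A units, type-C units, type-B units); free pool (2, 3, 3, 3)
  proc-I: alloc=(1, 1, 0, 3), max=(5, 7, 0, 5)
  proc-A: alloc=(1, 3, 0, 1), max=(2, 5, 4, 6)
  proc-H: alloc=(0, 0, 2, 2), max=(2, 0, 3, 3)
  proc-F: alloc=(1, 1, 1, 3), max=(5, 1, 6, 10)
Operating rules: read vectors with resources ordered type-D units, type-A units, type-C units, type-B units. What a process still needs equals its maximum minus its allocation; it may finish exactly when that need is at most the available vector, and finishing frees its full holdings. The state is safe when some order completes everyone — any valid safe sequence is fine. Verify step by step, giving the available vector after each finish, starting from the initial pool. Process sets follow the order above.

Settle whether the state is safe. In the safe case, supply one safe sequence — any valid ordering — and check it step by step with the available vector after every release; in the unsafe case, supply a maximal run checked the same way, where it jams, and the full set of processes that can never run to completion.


The state is UNSAFE.
Key observation: no order helps: past proc-H, proc-A, the free pool tops out at (3, 6, 5, 6), below what each blocked process needs in type-D units.
Going as far as possible: proc-H, proc-A; after that, nothing fits. Step-by-step check:
  pool = (2, 3, 3, 3)
  proc-H needs (2, 0, 1, 1) <= (2, 3, 3, 3) -> finishes; pool += (0, 0, 2, 2) = (2, 3, 5, 5)
  proc-A needs (1, 2, 4, 5) <= (2, 3, 5, 5) -> finishes; pool += (1, 3, 0, 1) = (3, 6, 5, 6)
  proc-I cannot run: need (4, 6, 0, 2) vs free (3, 6, 5, 6) (insufficient type-D units)
  proc-F cannot run: need (4, 0, 5, 7) vs free (3, 6, 5, 6) (insufficient type-D units and type-B units)
Permanently blocked: proc-I and proc-F.


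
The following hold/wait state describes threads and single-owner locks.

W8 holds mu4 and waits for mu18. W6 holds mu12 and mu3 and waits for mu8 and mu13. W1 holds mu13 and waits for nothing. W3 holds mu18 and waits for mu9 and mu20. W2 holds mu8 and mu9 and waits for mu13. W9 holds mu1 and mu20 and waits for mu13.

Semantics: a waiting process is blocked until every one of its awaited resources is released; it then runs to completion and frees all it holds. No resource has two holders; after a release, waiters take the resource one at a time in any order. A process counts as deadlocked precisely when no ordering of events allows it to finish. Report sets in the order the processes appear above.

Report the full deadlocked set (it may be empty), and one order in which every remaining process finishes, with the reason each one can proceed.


No process is deadlocked.
Key observation: the wait graph is acyclic; completion cascades from the unblocked processes through everyone else.
The rest can finish in the order W1, W9, W2, W6, W3, W8.
Verifying each step:
  W1 waits on nothing -> runs at once and releases mu13
  W9: everything it awaited (mu13) is free; runs, freeing mu1 and mu20
  W2: everything it awaited (mu13) is free; runs, freeing mu8 and mu9
  W6: everything it awaited (mu8 and mu13) is free; runs, freeing mu12 and mu3
  W3: everything it awaited (mu9 and mu20) is free; runs, freeing mu18
  W8: everything it awaited (mu18) is free; runs, freeing mu4


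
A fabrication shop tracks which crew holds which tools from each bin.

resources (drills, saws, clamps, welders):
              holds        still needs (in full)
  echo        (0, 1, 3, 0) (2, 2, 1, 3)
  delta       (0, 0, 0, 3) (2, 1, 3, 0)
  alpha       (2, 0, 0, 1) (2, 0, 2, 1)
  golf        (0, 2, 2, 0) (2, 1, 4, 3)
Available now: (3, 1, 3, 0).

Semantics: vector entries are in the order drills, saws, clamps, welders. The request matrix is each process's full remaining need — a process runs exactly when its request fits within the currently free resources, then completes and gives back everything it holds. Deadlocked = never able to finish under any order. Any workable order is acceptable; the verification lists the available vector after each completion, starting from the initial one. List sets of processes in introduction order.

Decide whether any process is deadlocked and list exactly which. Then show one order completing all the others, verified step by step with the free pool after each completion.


The deadlocked set is echo and golf.
Key observation: after delta, alpha the pool peaks at (5, 1, 3, 4), and each blocked process is short somewhere: echo on saws; golf on clamps.
One completion order for the rest: delta, alpha. Verifying each step:
  pool = (3, 1, 3, 0)
  delta needs (2, 1, 3, 0) <= (3, 1, 3, 0) -> finishes; pool += (0, 0, 0, 3) = (3, 1, 3, 3)
  alpha needs (2, 0, 2, 1) <= (3, 1, 3, 3) -> finishes; pool += (2, 0, 0, 1) = (5, 1, 3, 4)
The blocked processes can never fit:
  echo still needs (2, 2, 1, 3) but only (5, 1, 3, 4) is free — short on saws
  golf still needs (2, 1, 4, 3) but only (5, 1, 3, 4) is free — short on clamps


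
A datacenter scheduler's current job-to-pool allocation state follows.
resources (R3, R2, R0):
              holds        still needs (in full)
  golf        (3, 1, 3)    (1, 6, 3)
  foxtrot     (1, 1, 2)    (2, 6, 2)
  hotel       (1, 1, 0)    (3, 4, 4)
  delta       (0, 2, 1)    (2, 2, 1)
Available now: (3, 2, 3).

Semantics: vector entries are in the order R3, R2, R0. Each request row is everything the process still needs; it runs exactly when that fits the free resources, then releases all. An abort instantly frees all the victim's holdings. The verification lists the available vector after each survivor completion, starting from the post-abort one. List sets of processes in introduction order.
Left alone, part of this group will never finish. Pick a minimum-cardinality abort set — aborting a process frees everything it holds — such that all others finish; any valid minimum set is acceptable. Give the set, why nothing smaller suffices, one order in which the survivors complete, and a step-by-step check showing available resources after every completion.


The answer: abort golf.
Key observation: aborting golf returns (3, 1, 3), and foxtrot — hopeless before — runs at step 3 with the returned capacity in the pool.
Why nothing smaller works: aborting no one leaves the state deadlocked as given.
The survivors complete as delta, hotel, foxtrot. Walking it through (starting from the post-abort pool):
  pool = (6, 3, 6)
  run delta (needs (2, 2, 1), free (6, 3, 6)); after release of (0, 2, 1) the pool is (6, 5, 7)
  run hotel (needs (3, 4, 4), free (6, 5, 7)); after release of (1, 1, 0) the pool is (7, 6, 7)
  run foxtrot (needs (2, 6, 2), free (7, 6, 7)); after release of (1, 1, 2) the pool is (8, 7, 9)
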